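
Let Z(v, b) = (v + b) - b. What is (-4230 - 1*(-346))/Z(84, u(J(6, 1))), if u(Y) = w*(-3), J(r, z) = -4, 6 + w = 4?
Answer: -971/21 ≈ -46.238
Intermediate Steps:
w = -2 (w = -6 + 4 = -2)
u(Y) = 6 (u(Y) = -2*(-3) = 6)
Z(v, b) = v (Z(v, b) = (b + v) - b = v)
(-4230 - 1*(-346))/Z(84, u(J(6, 1))) = (-4230 - 1*(-346))/84 = (-4230 + 346)*(1/84) = -3884*1/84 = -971/21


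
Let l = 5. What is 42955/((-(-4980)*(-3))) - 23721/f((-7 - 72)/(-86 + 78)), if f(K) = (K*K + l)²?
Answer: -24449336797/4763837124 ≈ -5.1323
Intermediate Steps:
f(K) = (5 + K²)² (f(K) = (K*K + 5)² = (K² + 5)² = (5 + K²)²)
42955/((-(-4980)*(-3))) - 23721/f((-7 - 72)/(-86 + 78)) = 42955/((-(-4980)*(-3))) - 23721/(5 + ((-7 - 72)/(-86 + 78))²)² = 42955/((-498*30)) - 23721/(5 + (-79/(-8))²)² = 42955/(-14940) - 23721/(5 + (-79*(-⅛))²)² = 42955*(-1/14940) - 23721/(5 + (79/8)²)² = -8591/2988 - 23721/(5 + 6241/64)² = -8591/2988 - 23721/((6561/64)²) = -8591/2988 - 23721/43046721/4096 = -8591/2988 - 23721*4096/43046721 = -8591/2988 - 32387072/14348907 = -24449336797/4763837124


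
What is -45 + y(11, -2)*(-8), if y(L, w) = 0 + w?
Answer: -29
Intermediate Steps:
y(L, w) = w
-45 + y(11, -2)*(-8) = -45 - 2*(-8) = -45 + 16 = -29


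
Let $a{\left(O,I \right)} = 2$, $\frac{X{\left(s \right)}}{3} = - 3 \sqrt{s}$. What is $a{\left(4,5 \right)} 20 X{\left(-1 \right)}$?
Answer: $- 360 i \approx - 360.0 i$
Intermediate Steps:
$X{\left(s \right)} = - 9 \sqrt{s}$ ($X{\left(s \right)} = 3 \left(- 3 \sqrt{s}\right) = - 9 \sqrt{s}$)
$a{\left(4,5 \right)} 20 X{\left(-1 \right)} = 2 \cdot 20 \left(- 9 \sqrt{-1}\right) = 40 \left(- 9 i\right) = - 360 i$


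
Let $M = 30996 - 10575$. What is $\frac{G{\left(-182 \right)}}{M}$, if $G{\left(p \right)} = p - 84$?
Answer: $- \frac{266}{20421} \approx -0.013026$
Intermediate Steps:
$G{\left(p \right)} = -84 + p$
$M = 20421$
$\frac{G{\left(-182 \right)}}{M} = \frac{-84 - 182}{20421} = \left(-266\right) \frac{1}{20421} = - \frac{266}{20421}$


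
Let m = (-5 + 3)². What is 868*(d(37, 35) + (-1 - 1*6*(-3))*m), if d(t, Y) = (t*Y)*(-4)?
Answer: -4437216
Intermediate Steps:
m = 4 (m = (-2)² = 4)
d(t, Y) = -4*Y*t (d(t, Y) = (Y*t)*(-4) = -4*Y*t)
868*(d(37, 35) + (-1 - 1*6*(-3))*m) = 868*(-4*35*37 + (-1 - 1*6*(-3))*4) = 868*(-5180 + (-1 - 6*(-3))*4) = 868*(-5180 + (-1 + 18)*4) = 868*(-5180 + 17*4) = 868*(-5180 + 68) = 868*(-5112) = -4437216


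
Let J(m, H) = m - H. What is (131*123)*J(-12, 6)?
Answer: -290034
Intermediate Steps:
(131*123)*J(-12, 6) = (131*123)*(-12 - 1*6) = 16113*(-12 - 6) = 16113*(-18) = -290034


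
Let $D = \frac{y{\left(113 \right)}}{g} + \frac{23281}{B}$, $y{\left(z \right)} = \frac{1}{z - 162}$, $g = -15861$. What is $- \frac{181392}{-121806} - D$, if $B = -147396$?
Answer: $\frac{425614568405269}{258396879598116} \approx 1.6471$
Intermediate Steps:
$y{\left(z \right)} = \frac{1}{-162 + z}$
$D = - \frac{2010398857}{12728283316}$ ($D = \frac{1}{\left(-162 + 113\right) \left(-15861\right)} + \frac{23281}{-147396} = \frac{1}{-49} \left(- \frac{1}{15861}\right) + 23281 \left(- \frac{1}{147396}\right) = \left(- \frac{1}{49}\right) \left(- \frac{1}{15861}\right) - \frac{23281}{147396} = \frac{1}{777189} - \frac{23281}{147396} = - \frac{2010398857}{12728283316} \approx -0.15795$)
$- \frac{181392}{-121806} - D = - \frac{181392}{-121806} - - \frac{2010398857}{12728283316} = \left(-181392\right) \left(- \frac{1}{121806}\right) + \frac{2010398857}{12728283316} = \frac{30232}{20301} + \frac{2010398857}{12728283316} = \frac{425614568405269}{258396879598116}$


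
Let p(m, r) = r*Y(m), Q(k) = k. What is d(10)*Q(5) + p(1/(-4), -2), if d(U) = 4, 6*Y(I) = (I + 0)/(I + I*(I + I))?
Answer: 58/3 ≈ 19.333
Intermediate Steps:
Y(I) = I/(6*(I + 2*I²)) (Y(I) = ((I + 0)/(I + I*(I + I)))/6 = (I/(I + I*(2*I)))/6 = (I/(I + 2*I²))/6 = I/(6*(I + 2*I²)))
p(m, r) = r/(6*(1 + 2*m)) (p(m, r) = r*(1/(6*(1 + 2*m))) = r/(6*(1 + 2*m)))
d(10)*Q(5) + p(1/(-4), -2) = 4*5 + (⅙)*(-2)/(1 + 2/(-4)) = 20 + (⅙)*(-2)/(1 + 2*(-¼)) = 20 + (⅙)*(-2)/(1 - ½) = 20 + (⅙)*(-2)/(½) = 20 + (⅙)*(-2)*2 = 20 - ⅔ = 58/3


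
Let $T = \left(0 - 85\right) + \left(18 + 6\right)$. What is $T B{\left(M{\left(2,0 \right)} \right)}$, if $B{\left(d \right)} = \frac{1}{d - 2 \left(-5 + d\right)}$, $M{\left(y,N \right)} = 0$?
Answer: $- \frac{61}{10} \approx -6.1$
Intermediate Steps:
$T = -61$ ($T = -85 + 24 = -61$)
$B{\left(d \right)} = \frac{1}{10 - d}$ ($B{\left(d \right)} = \frac{1}{d - \left(-10 + 2 d\right)} = \frac{1}{10 - d}$)
$T B{\left(M{\left(2,0 \right)} \right)} = - 61 \left(- \frac{1}{-10 + 0}\right) = - 61 \left(- \frac{1}{-10}\right) = - 61 \left(\left(-1\right) \left(- \frac{1}{10}\right)\right) = \left(-61\right) \frac{1}{10} = - \frac{61}{10}$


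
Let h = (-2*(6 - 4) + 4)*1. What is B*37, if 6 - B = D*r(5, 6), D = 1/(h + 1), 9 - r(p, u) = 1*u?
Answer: 111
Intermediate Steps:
r(p, u) = 9 - u
h = 0 (h = (-2*2 + 4)*1 = (-4 + 4)*1 = 0*1 = 0)
D = 1 (D = 1/(0 + 1) = 1/1 = 1)
B = 3 (B = 6 - (9 - 1*6) = 6 - (9 - 6) = 6 - 3 = 3)
B*37 = 3*37 = 111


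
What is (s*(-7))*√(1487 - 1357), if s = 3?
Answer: -21*√130 ≈ -239.44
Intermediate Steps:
(s*(-7))*√(1487 - 1357) = (3*(-7))*√(1487 - 1357) = -21*√130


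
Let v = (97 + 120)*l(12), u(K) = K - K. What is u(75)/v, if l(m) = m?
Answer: 0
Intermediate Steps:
u(K) = 0
v = 2604 (v = (97 + 120)*12 = 217*12 = 2604)
u(75)/v = 0/2604 = 0*(1/2604) = 0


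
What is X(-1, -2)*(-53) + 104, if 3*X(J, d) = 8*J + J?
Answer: 263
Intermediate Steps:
X(J, d) = 3*J (X(J, d) = (8*J + J)/3 = (9*J)/3 = 3*J)
X(-1, -2)*(-53) + 104 = (3*(-1))*(-53) + 104 = -3*(-53) + 104 = 159 + 104 = 263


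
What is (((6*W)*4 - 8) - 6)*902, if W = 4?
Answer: 73964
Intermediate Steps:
(((6*W)*4 - 8) - 6)*902 = (((6*4)*4 - 8) - 6)*902 = ((24*4 - 8) - 6)*902 = ((96 - 8) - 6)*902 = (88 - 6)*902 = 82*902 = 73964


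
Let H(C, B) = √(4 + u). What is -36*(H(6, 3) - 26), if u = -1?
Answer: 936 - 36*√3 ≈ 873.65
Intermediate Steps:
H(C, B) = √3 (H(C, B) = √(4 - 1) = √3)
-36*(H(6, 3) - 26) = -36*(√3 - 26) = -36*(-26 + √3) = 936 - 36*√3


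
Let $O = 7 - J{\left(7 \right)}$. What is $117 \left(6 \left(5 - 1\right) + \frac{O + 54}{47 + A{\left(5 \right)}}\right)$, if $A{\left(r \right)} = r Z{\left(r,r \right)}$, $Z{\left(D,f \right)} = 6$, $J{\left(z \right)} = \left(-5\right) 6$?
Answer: $\frac{32409}{11} \approx 2946.3$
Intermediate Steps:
$J{\left(z \right)} = -30$
$O = 37$ ($O = 7 - -30 = 7 + 30 = 37$)
$A{\left(r \right)} = 6 r$ ($A{\left(r \right)} = r 6 = 6 r$)
$117 \left(6 \left(5 - 1\right) + \frac{O + 54}{47 + A{\left(5 \right)}}\right) = 117 \left(6 \left(5 - 1\right) + \frac{37 + 54}{47 + 6 \cdot 5}\right) = 117 \left(6 \cdot 4 + \frac{91}{47 + 30}\right) = 117 \left(24 + \frac{91}{77}\right) = 117 \left(24 + 91 \cdot \frac{1}{77}\right) = 117 \left(24 + \frac{13}{11}\right) = 117 \cdot \frac{277}{11} = \frac{32409}{11}$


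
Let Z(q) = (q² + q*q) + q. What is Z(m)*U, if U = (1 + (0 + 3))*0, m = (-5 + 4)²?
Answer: 0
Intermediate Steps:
m = 1 (m = (-1)² = 1)
Z(q) = q + 2*q² (Z(q) = (q² + q²) + q = 2*q² + q = q + 2*q²)
U = 0 (U = (1 + 3)*0 = 4*0 = 0)
Z(m)*U = (1*(1 + 2*1))*0 = (1*(1 + 2))*0 = (1*3)*0 = 3*0 = 0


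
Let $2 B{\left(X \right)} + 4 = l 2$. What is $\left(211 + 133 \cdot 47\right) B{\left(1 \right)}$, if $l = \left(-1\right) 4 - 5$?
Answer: $-71082$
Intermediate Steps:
$l = -9$ ($l = -4 - 5 = -9$)
$B{\left(X \right)} = -11$ ($B{\left(X \right)} = -2 + \frac{\left(-9\right) 2}{2} = -2 + \frac{1}{2} \left(-18\right) = -2 - 9 = -11$)
$\left(211 + 133 \cdot 47\right) B{\left(1 \right)} = \left(211 + 133 \cdot 47\right) \left(-11\right) = \left(211 + 6251\right) \left(-11\right) = 6462 \left(-11\right) = -71082$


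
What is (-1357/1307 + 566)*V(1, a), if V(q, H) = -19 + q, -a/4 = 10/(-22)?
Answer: -13291290/1307 ≈ -10169.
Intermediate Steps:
a = 20/11 (a = -40/(-22) = -40*(-1)/22 = -4*(-5/11) = 20/11 ≈ 1.8182)
(-1357/1307 + 566)*V(1, a) = (-1357/1307 + 566)*(-19 + 1) = (-1357*1/1307 + 566)*(-18) = (-1357/1307 + 566)*(-18) = (738405/1307)*(-18) = -13291290/1307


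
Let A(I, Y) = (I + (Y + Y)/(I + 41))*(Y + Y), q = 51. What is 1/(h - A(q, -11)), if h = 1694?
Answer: 23/64647 ≈ 0.00035578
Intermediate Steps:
A(I, Y) = 2*Y*(I + 2*Y/(41 + I)) (A(I, Y) = (I + (2*Y)/(41 + I))*(2*Y) = (I + 2*Y/(41 + I))*(2*Y) = 2*Y*(I + 2*Y/(41 + I)))
1/(h - A(q, -11)) = 1/(1694 - 2*(-11)*(51² + 2*(-11) + 41*51)/(41 + 51)) = 1/(1694 - 2*(-11)*(2601 - 22 + 2091)/92) = 1/(1694 - 2*(-11)*4670/92) = 1/(1694 - 1*(-25685/23)) = 1/(1694 + 25685/23) = 1/(64647/23) = 23/64647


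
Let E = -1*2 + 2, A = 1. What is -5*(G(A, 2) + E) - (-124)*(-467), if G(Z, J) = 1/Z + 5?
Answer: -57938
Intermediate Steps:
E = 0 (E = -2 + 2 = 0)
G(Z, J) = 5 + 1/Z
-5*(G(A, 2) + E) - (-124)*(-467) = -5*((5 + 1/1) + 0) - (-124)*(-467) = -5*((5 + 1) + 0) - 124*467 = -5*(6 + 0) - 57908 = -5*6 - 57908 = -30 - 57908 = -57938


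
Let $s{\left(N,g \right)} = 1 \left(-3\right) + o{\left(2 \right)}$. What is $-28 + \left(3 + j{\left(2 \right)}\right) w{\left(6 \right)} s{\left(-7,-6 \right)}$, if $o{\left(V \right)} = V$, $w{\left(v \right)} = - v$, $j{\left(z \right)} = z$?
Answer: $2$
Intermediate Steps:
$s{\left(N,g \right)} = -1$ ($s{\left(N,g \right)} = 1 \left(-3\right) + 2 = -3 + 2 = -1$)
$-28 + \left(3 + j{\left(2 \right)}\right) w{\left(6 \right)} s{\left(-7,-6 \right)} = -28 + \left(3 + 2\right) \left(\left(-1\right) 6\right) \left(-1\right) = -28 + 5 \left(-6\right) \left(-1\right) = -28 - -30 = -28 + 30 = 2$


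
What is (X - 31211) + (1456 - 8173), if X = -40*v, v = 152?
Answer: -44008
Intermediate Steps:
X = -6080 (X = -40*152 = -6080)
(X - 31211) + (1456 - 8173) = (-6080 - 31211) + (1456 - 8173) = -37291 - 6717 = -44008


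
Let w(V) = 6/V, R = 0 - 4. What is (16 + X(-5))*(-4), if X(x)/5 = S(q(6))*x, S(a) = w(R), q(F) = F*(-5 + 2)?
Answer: -214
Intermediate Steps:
q(F) = -3*F (q(F) = F*(-3) = -3*F)
R = -4
S(a) = -3/2 (S(a) = 6/(-4) = 6*(-¼) = -3/2)
X(x) = -15*x/2 (X(x) = 5*(-3*x/2) = -15*x/2)
(16 + X(-5))*(-4) = (16 - 15/2*(-5))*(-4) = (16 + 75/2)*(-4) = (107/2)*(-4) = -214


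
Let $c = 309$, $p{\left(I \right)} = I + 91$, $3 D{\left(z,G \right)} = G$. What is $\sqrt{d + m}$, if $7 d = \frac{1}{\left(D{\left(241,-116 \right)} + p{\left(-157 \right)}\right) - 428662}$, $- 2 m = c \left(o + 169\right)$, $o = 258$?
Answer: $\frac{i \sqrt{53485613057079273}}{900410} \approx 256.85 i$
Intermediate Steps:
$D{\left(z,G \right)} = \frac{G}{3}$
$p{\left(I \right)} = 91 + I$
$m = - \frac{131943}{2}$ ($m = - \frac{309 \left(258 + 169\right)}{2} = - \frac{309 \cdot 427}{2} = \left(- \frac{1}{2}\right) 131943 = - \frac{131943}{2} \approx -65972.0$)
$d = - \frac{3}{9004100}$ ($d = \frac{1}{7 \left(\left(\frac{1}{3} \left(-116\right) + \left(91 - 157\right)\right) - 428662\right)} = \frac{1}{7 \left(\left(- \frac{116}{3} - 66\right) - 428662\right)} = \frac{1}{7 \left(- \frac{314}{3} - 428662\right)} = \frac{1}{7 \left(- \frac{1286300}{3}\right)} = \frac{1}{7} \left(- \frac{3}{1286300}\right) = - \frac{3}{9004100} \approx -3.3318 \cdot 10^{-7}$)
$\sqrt{d + m} = \sqrt{- \frac{3}{9004100} - \frac{131943}{2}} = \sqrt{- \frac{594013983153}{9004100}} = \frac{i \sqrt{53485613057079273}}{900410}$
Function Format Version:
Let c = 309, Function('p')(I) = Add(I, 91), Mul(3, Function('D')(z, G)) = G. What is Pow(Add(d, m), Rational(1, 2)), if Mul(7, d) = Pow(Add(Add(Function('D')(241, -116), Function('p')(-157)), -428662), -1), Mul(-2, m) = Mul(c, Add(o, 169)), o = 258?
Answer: Mul(Rational(1, 900410), I, Pow(53485613057079273, Rational(1, 2))) ≈ Mul(256.85, I)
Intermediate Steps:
Function('D')(z, G) = Mul(Rational(1, 3), G)
Function('p')(I) = Add(91, I)
m = Rational(-131943, 2) (m = Mul(Rational(-1, 2), Mul(309, Add(258, 169))) = Mul(Rational(-1, 2), Mul(309, 427)) = Mul(Rational(-1, 2), 131943) = Rational(-131943, 2) ≈ -65972.)
d = Rational(-3, 9004100) (d = Mul(Rational(1, 7), Pow(Add(Add(Mul(Rational(1, 3), -116), Add(91, -157)), -428662), -1)) = Mul(Rational(1, 7), Pow(Add(Add(Rational(-116, 3), -66), -428662), -1)) = Mul(Rational(1, 7), Pow(Add(Rational(-314, 3), -428662), -1)) = Mul(Rational(1, 7), Pow(Rational(-1286300, 3), -1)) = Mul(Rational(1, 7), Rational(-3, 1286300)) = Rational(-3, 9004100) ≈ -3.3318e-7)
Pow(Add(d, m), Rational(1, 2)) = Pow(Add(Rational(-3, 9004100), Rational(-131943, 2)), Rational(1, 2)) = Pow(Rational(-594013983153, 9004100), Rational(1, 2)) = Mul(Rational(1, 900410), I, Pow(53485613057079273, Rational(1, 2)))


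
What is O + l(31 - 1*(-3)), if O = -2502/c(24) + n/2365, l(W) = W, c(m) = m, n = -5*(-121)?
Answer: -12039/172 ≈ -69.994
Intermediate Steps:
n = 605
O = -17887/172 (O = -2502/24 + 605/2365 = -2502*1/24 + 605*(1/2365) = -417/4 + 11/43 = -17887/172 ≈ -103.99)
O + l(31 - 1*(-3)) = -17887/172 + (31 - 1*(-3)) = -17887/172 + (31 + 3) = -17887/172 + 34 = -12039/172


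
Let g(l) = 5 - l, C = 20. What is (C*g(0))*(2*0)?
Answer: 0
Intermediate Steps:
(C*g(0))*(2*0) = (20*(5 - 1*0))*(2*0) = (20*(5 + 0))*0 = (20*5)*0 = 100*0 = 0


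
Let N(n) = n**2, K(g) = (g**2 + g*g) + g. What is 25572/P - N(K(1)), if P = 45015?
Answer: -126521/15005 ≈ -8.4319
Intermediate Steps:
K(g) = g + 2*g**2 (K(g) = (g**2 + g**2) + g = 2*g**2 + g = g + 2*g**2)
25572/P - N(K(1)) = 25572/45015 - (1*(1 + 2*1))**2 = 25572*(1/45015) - (1*(1 + 2))**2 = 8524/15005 - (1*3)**2 = 8524/15005 - 1*3**2 = 8524/15005 - 1*9 = 8524/15005 - 9 = -126521/15005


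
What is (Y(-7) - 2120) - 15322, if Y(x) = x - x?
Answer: -17442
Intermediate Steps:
Y(x) = 0
(Y(-7) - 2120) - 15322 = (0 - 2120) - 15322 = -2120 - 15322 = -17442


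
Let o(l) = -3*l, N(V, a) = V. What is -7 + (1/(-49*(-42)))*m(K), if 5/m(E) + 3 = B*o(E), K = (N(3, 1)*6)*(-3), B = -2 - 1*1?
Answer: -7044539/1006362 ≈ -7.0000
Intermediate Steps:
B = -3 (B = -2 - 1 = -3)
K = -54 (K = (3*6)*(-3) = 18*(-3) = -54)
m(E) = 5/(-3 + 9*E) (m(E) = 5/(-3 - (-9)*E) = 5/(-3 + 9*E))
-7 + (1/(-49*(-42)))*m(K) = -7 + (1/(-49*(-42)))*(5/(3*(-1 + 3*(-54)))) = -7 + (-1/49*(-1/42))*(5/(3*(-1 - 162))) = -7 + ((5/3)/(-163))/2058 = -7 + ((5/3)*(-1/163))/2058 = -7 + (1/2058)*(-5/489) = -7 - 5/1006362 = -7044539/1006362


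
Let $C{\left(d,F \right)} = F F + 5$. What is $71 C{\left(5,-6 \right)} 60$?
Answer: $174660$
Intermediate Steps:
$C{\left(d,F \right)} = 5 + F^{2}$ ($C{\left(d,F \right)} = F^{2} + 5 = 5 + F^{2}$)
$71 C{\left(5,-6 \right)} 60 = 71 \left(5 + \left(-6\right)^{2}\right) 60 = 71 \left(5 + 36\right) 60 = 71 \cdot 41 \cdot 60 = 2911 \cdot 60 = 174660$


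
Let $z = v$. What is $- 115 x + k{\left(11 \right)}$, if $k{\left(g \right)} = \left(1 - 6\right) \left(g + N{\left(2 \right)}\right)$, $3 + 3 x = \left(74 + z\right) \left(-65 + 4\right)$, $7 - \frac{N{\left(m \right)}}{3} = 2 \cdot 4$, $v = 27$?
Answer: $\frac{708740}{3} \approx 2.3625 \cdot 10^{5}$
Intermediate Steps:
$z = 27$
$N{\left(m \right)} = -3$ ($N{\left(m \right)} = 21 - 3 \cdot 2 \cdot 4 = 21 - 24 = -3$)
$x = - \frac{6164}{3}$ ($x = -1 + \frac{\left(74 + 27\right) \left(-65 + 4\right)}{3} = -1 + \frac{101 \left(-61\right)}{3} = -1 + \frac{1}{3} \left(-6161\right) = -1 - \frac{6161}{3} = - \frac{6164}{3} \approx -2054.7$)
$k{\left(g \right)} = 15 - 5 g$ ($k{\left(g \right)} = \left(1 - 6\right) \left(g - 3\right) = - 5 \left(-3 + g\right) = 15 - 5 g$)
$- 115 x + k{\left(11 \right)} = \left(-115\right) \left(- \frac{6164}{3}\right) + \left(15 - 55\right) = \frac{708860}{3} + \left(15 - 55\right) = \frac{708860}{3} - 40 = \frac{708740}{3}$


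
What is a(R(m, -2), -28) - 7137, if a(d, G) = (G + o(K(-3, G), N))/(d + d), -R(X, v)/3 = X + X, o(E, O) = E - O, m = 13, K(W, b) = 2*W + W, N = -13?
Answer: -92779/13 ≈ -7136.8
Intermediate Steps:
K(W, b) = 3*W
R(X, v) = -6*X (R(X, v) = -3*(X + X) = -6*X)
a(d, G) = (4 + G)/(2*d) (a(d, G) = (G + (3*(-3) - 1*(-13)))/(d + d) = (G + (-9 + 13))/((2*d)) = (G + 4)*(1/(2*d)) = (4 + G)*(1/(2*d)) = (4 + G)/(2*d))
a(R(m, -2), -28) - 7137 = (4 - 28)/(2*((-6*13))) - 7137 = (½)*(-24)/(-78) - 7137 = (½)*(-1/78)*(-24) - 7137 = 2/13 - 7137 = -92779/13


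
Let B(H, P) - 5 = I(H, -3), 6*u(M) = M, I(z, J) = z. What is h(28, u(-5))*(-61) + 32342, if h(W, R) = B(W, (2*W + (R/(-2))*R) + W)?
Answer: 30329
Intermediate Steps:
u(M) = M/6
B(H, P) = 5 + H
h(W, R) = 5 + W
h(28, u(-5))*(-61) + 32342 = (5 + 28)*(-61) + 32342 = 33*(-61) + 32342 = -2013 + 32342 = 30329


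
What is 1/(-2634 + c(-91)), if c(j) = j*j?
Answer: 1/5647 ≈ 0.00017709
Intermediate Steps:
c(j) = j²
1/(-2634 + c(-91)) = 1/(-2634 + (-91)²) = 1/(-2634 + 8281) = 1/5647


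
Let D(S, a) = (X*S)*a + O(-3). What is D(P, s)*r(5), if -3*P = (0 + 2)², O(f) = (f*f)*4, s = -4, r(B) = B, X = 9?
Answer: 420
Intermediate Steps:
O(f) = 4*f² (O(f) = f²*4 = 4*f²)
P = -4/3 (P = -(0 + 2)²/3 = -⅓*2² = -⅓*4 = -4/3 ≈ -1.3333)
D(S, a) = 36 + 9*S*a (D(S, a) = (9*S)*a + 4*(-3)² = 9*S*a + 4*9 = 9*S*a + 36 = 36 + 9*S*a)
D(P, s)*r(5) = (36 + 9*(-4/3)*(-4))*5 = (36 + 48)*5 = 84*5 = 420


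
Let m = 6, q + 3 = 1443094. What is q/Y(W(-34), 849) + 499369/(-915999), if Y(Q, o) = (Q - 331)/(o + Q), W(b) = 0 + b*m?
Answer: -170521272197744/98011893 ≈ -1.7398e+6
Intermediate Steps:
q = 1443091 (q = -3 + 1443094 = 1443091)
W(b) = 6*b (W(b) = 0 + b*6 = 0 + 6*b = 6*b)
Y(Q, o) = (-331 + Q)/(Q + o)
q/Y(W(-34), 849) + 499369/(-915999) = 1443091/(((-331 + 6*(-34))/(6*(-34) + 849))) + 499369/(-915999) = 1443091/(((-331 - 204)/(-204 + 849))) + 499369*(-1/915999) = 1443091/((-535/645)) - 499369/915999 = 1443091/(((1/645)*(-535))) - 499369/915999 = 1443091/(-107/129) - 499369/915999 = 1443091*(-129/107) - 499369/915999 = -186158739/107 - 499369/915999 = -170521272197744/98011893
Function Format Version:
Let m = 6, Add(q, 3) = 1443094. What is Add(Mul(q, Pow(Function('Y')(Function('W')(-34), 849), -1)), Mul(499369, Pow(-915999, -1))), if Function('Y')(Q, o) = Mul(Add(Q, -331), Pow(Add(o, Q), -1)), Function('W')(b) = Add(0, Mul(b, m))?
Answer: Rational(-170521272197744, 98011893) ≈ -1.7398e+6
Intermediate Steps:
q = 1443091 (q = Add(-3, 1443094) = 1443091)
Function('W')(b) = Mul(6, b) (Function('W')(b) = Add(0, Mul(b, 6)) = Add(0, Mul(6, b)) = Mul(6, b))
Function('Y')(Q, o) = Mul(Pow(Add(Q, o), -1), Add(-331, Q)) (Function('Y')(Q, o) = Mul(Add(-331, Q), Pow(Add(Q, o), -1)) = Mul(Pow(Add(Q, o), -1), Add(-331, Q)))
Add(Mul(q, Pow(Function('Y')(Function('W')(-34), 849), -1)), Mul(499369, Pow(-915999, -1))) = Add(Mul(1443091, Pow(Mul(Pow(Add(Mul(6, -34), 849), -1), Add(-331, Mul(6, -34))), -1)), Mul(499369, Pow(-915999, -1))) = Add(Mul(1443091, Pow(Mul(Pow(Add(-204, 849), -1), Add(-331, -204)), -1)), Mul(499369, Rational(-1, 915999))) = Add(Mul(1443091, Pow(Mul(Pow(645, -1), -535), -1)), Rational(-499369, 915999)) = Add(Mul(1443091, Pow(Mul(Rational(1, 645), -535), -1)), Rational(-499369, 915999)) = Add(Mul(1443091, Pow(Rational(-107, 129), -1)), Rational(-499369, 915999)) = Add(Mul(1443091, Rational(-129, 107)), Rational(-499369, 915999)) = Add(Rational(-186158739, 107), Rational(-499369, 915999)) = Rational(-170521272197744, 98011893)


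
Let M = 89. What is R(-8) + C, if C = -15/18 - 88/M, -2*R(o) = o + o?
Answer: 3299/534 ≈ 6.1779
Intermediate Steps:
R(o) = -o (R(o) = -(o + o)/2 = -o)
C = -973/534 (C = -15/18 - 88/89 = -15*1/18 - 88*1/89 = -⅚ - 88/89 = -973/534 ≈ -1.8221)
R(-8) + C = -1*(-8) - 973/534 = 8 - 973/534 = 3299/534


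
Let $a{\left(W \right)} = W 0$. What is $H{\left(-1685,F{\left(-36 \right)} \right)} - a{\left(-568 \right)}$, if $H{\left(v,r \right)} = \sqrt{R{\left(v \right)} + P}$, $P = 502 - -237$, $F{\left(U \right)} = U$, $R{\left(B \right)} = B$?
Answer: $i \sqrt{946} \approx 30.757 i$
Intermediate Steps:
$a{\left(W \right)} = 0$
$P = 739$ ($P = 502 + 237 = 739$)
$H{\left(v,r \right)} = \sqrt{739 + v}$ ($H{\left(v,r \right)} = \sqrt{v + 739} = \sqrt{739 + v}$)
$H{\left(-1685,F{\left(-36 \right)} \right)} - a{\left(-568 \right)} = \sqrt{739 - 1685} - 0 = \sqrt{-946} + 0 = i \sqrt{946} + 0 = i \sqrt{946}$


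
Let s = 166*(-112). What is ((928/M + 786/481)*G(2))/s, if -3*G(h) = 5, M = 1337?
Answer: 3743125/17934689136 ≈ 0.00020871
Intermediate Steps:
G(h) = -5/3 (G(h) = -1/3*5 = -5/3)
s = -18592
((928/M + 786/481)*G(2))/s = ((928/1337 + 786/481)*(-5/3))/(-18592) = ((928*(1/1337) + 786*(1/481))*(-5/3))*(-1/18592) = ((928/1337 + 786/481)*(-5/3))*(-1/18592) = ((1497250/643097)*(-5/3))*(-1/18592) = -7486250/1929291*(-1/18592) = 3743125/17934689136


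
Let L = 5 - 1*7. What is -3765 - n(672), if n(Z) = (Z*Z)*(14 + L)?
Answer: -5422773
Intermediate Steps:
L = -2 (L = 5 - 7 = -2)
n(Z) = 12*Z**2 (n(Z) = (Z*Z)*(14 - 2) = Z**2*12 = 12*Z**2)
-3765 - n(672) = -3765 - 12*672**2 = -3765 - 12*451584 = -3765 - 1*5419008 = -3765 - 5419008 = -5422773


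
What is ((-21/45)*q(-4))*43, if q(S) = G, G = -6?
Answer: 602/5 ≈ 120.40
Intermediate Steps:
q(S) = -6
((-21/45)*q(-4))*43 = (-21/45*(-6))*43 = (-21*1/45*(-6))*43 = -7/15*(-6)*43 = (14/5)*43 = 602/5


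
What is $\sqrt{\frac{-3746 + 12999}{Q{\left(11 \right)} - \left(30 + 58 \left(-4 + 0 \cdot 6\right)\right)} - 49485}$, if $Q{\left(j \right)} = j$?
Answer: $\frac{2 i \sqrt{560778519}}{213} \approx 222.35 i$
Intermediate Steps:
$\sqrt{\frac{-3746 + 12999}{Q{\left(11 \right)} - \left(30 + 58 \left(-4 + 0 \cdot 6\right)\right)} - 49485} = \sqrt{\frac{-3746 + 12999}{11 - \left(30 + 58 \left(-4 + 0 \cdot 6\right)\right)} - 49485} = \sqrt{\frac{9253}{11 - \left(30 + 58 \left(-4 + 0\right)\right)} - 49485} = \sqrt{\frac{9253}{11 - -202} - 49485} = \sqrt{\frac{9253}{11 + \left(232 - 30\right)} - 49485} = \sqrt{\frac{9253}{11 + 202} - 49485} = \sqrt{\frac{9253}{213} - 49485} = \sqrt{- \frac{10531052}{213}} = \frac{2 i \sqrt{560778519}}{213}$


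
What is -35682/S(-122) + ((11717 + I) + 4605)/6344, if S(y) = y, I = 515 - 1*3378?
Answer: 1868923/6344 ≈ 294.60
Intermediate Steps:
I = -2863 (I = 515 - 3378 = -2863)
-35682/S(-122) + ((11717 + I) + 4605)/6344 = -35682/(-122) + ((11717 - 2863) + 4605)/6344 = -35682*(-1/122) + (8854 + 4605)*(1/6344) = 17841/61 + 13459*(1/6344) = 17841/61 + 13459/6344 = 1868923/6344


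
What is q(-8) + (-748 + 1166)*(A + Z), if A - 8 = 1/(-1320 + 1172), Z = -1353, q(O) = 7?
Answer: -41603231/74 ≈ -5.6221e+5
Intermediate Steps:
A = 1183/148 (A = 8 + 1/(-1320 + 1172) = 8 + 1/(-148) = 8 - 1/148 = 1183/148 ≈ 7.9932)
q(-8) + (-748 + 1166)*(A + Z) = 7 + (-748 + 1166)*(1183/148 - 1353) = 7 + 418*(-199061/148) = 7 - 41603749/74 = -41603231/74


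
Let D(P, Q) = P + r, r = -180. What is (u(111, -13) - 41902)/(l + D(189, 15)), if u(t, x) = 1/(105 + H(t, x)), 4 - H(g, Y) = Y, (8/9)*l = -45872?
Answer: 5112043/6294834 ≈ 0.81210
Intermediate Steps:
l = -51606 (l = (9/8)*(-45872) = -51606)
D(P, Q) = -180 + P (D(P, Q) = P - 180 = -180 + P)
H(g, Y) = 4 - Y
u(t, x) = 1/(109 - x) (u(t, x) = 1/(105 + (4 - x)) = 1/(109 - x))
(u(111, -13) - 41902)/(l + D(189, 15)) = (-1/(-109 - 13) - 41902)/(-51606 + (-180 + 189)) = (-1/(-122) - 41902)/(-51606 + 9) = (-1*(-1/122) - 41902)/(-51597) = (1/122 - 41902)*(-1/51597) = -5112043/122*(-1/51597) = 5112043/6294834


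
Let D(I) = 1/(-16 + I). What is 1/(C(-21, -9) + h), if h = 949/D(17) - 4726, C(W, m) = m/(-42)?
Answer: -14/52875 ≈ -0.00026478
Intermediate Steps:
C(W, m) = -m/42 (C(W, m) = m*(-1/42) = -m/42)
h = -3777 (h = 949/(1/(-16 + 17)) - 4726 = 949/(1/1) - 4726 = 949/1 - 4726 = 949*1 - 4726 = 949 - 4726 = -3777)
1/(C(-21, -9) + h) = 1/(-1/42*(-9) - 3777) = 1/(3/14 - 3777) = 1/(-52875/14) = -14/52875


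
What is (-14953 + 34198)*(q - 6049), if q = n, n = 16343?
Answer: 198108030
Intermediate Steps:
q = 16343
(-14953 + 34198)*(q - 6049) = (-14953 + 34198)*(16343 - 6049) = 19245*10294 = 198108030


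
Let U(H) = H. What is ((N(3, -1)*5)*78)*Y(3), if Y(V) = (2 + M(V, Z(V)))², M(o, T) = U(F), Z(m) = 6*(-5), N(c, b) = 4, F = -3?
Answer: 1560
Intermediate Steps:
Z(m) = -30
M(o, T) = -3
Y(V) = 1 (Y(V) = (2 - 3)² = (-1)² = 1)
((N(3, -1)*5)*78)*Y(3) = ((4*5)*78)*1 = (20*78)*1 = 1560*1 = 1560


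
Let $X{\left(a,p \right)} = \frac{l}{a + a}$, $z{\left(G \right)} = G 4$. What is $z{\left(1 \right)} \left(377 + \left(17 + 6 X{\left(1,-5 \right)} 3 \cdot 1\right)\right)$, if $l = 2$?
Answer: $1648$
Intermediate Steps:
$z{\left(G \right)} = 4 G$
$X{\left(a,p \right)} = \frac{1}{a}$ ($X{\left(a,p \right)} = \frac{2}{a + a} = \frac{2}{2 a} = 2 \frac{1}{2 a} = \frac{1}{a}$)
$z{\left(1 \right)} \left(377 + \left(17 + 6 X{\left(1,-5 \right)} 3 \cdot 1\right)\right) = 4 \cdot 1 \left(377 + \left(17 + \frac{6}{1} \cdot 3 \cdot 1\right)\right) = 4 \left(377 + \left(17 + 6 \cdot 1 \cdot 3 \cdot 1\right)\right) = 4 \left(377 + \left(17 + 6 \cdot 3 \cdot 1\right)\right) = 4 \left(377 + \left(17 + 18 \cdot 1\right)\right) = 4 \left(377 + \left(17 + 18\right)\right) = 4 \left(377 + 35\right) = 4 \cdot 412 = 1648$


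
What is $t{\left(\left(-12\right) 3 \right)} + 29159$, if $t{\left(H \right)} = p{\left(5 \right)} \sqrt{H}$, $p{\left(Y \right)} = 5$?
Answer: $29159 + 30 i \approx 29159.0 + 30.0 i$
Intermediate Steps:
$t{\left(H \right)} = 5 \sqrt{H}$
$t{\left(\left(-12\right) 3 \right)} + 29159 = 5 \sqrt{\left(-12\right) 3} + 29159 = 5 \sqrt{-36} + 29159 = 5 \cdot 6 i + 29159 = 30 i + 29159 = 29159 + 30 i$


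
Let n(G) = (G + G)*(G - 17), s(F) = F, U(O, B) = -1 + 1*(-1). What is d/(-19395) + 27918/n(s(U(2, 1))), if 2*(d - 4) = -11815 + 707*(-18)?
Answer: 135600466/368505 ≈ 367.97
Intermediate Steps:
U(O, B) = -2 (U(O, B) = -1 - 1 = -2)
d = -24533/2 (d = 4 + (-11815 + 707*(-18))/2 = 4 + (-11815 - 12726)/2 = 4 + (1/2)*(-24541) = 4 - 24541/2 = -24533/2 ≈ -12267.)
n(G) = 2*G*(-17 + G) (n(G) = (2*G)*(-17 + G) = 2*G*(-17 + G))
d/(-19395) + 27918/n(s(U(2, 1))) = -24533/2/(-19395) + 27918/((2*(-2)*(-17 - 2))) = -24533/2*(-1/19395) + 27918/((2*(-2)*(-19))) = 24533/38790 + 27918/76 = 24533/38790 + 27918*(1/76) = 24533/38790 + 13959/38 = 135600466/368505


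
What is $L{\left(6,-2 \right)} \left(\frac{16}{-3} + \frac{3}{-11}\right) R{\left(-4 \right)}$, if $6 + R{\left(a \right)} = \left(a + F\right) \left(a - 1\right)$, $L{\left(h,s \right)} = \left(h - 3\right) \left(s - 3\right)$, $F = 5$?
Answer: $-925$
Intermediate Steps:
$L{\left(h,s \right)} = \left(-3 + h\right) \left(-3 + s\right)$
$R{\left(a \right)} = -6 + \left(-1 + a\right) \left(5 + a\right)$ ($R{\left(a \right)} = -6 + \left(a + 5\right) \left(a - 1\right) = -6 + \left(5 + a\right) \left(-1 + a\right) = -6 + \left(-1 + a\right) \left(5 + a\right)$)
$L{\left(6,-2 \right)} \left(\frac{16}{-3} + \frac{3}{-11}\right) R{\left(-4 \right)} = \left(9 - 18 - -6 + 6 \left(-2\right)\right) \left(\frac{16}{-3} + \frac{3}{-11}\right) \left(-11 + \left(-4\right)^{2} + 4 \left(-4\right)\right) = \left(9 - 18 + 6 - 12\right) \left(16 \left(- \frac{1}{3}\right) + 3 \left(- \frac{1}{11}\right)\right) \left(-11 + 16 - 16\right) = - 15 \left(- \frac{16}{3} - \frac{3}{11}\right) \left(-11\right) = \left(-15\right) \left(- \frac{185}{33}\right) \left(-11\right) = \frac{925}{11} \left(-11\right) = -925$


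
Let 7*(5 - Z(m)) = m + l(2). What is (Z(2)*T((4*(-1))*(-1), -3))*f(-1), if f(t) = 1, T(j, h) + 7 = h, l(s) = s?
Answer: -310/7 ≈ -44.286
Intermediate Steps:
T(j, h) = -7 + h
Z(m) = 33/7 - m/7 (Z(m) = 5 - (m + 2)/7 = 5 - (2 + m)/7 = 5 + (-2/7 - m/7) = 33/7 - m/7)
(Z(2)*T((4*(-1))*(-1), -3))*f(-1) = ((33/7 - ⅐*2)*(-7 - 3))*1 = ((33/7 - 2/7)*(-10))*1 = ((31/7)*(-10))*1 = -310/7*1 = -310/7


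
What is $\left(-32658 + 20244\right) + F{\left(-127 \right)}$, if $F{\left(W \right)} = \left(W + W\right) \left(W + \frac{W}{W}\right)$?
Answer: $19590$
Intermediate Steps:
$F{\left(W \right)} = 2 W \left(1 + W\right)$ ($F{\left(W \right)} = 2 W \left(W + 1\right) = 2 W \left(1 + W\right)$)
$\left(-32658 + 20244\right) + F{\left(-127 \right)} = \left(-32658 + 20244\right) + 2 \left(-127\right) \left(1 - 127\right) = -12414 + 2 \left(-127\right) \left(-126\right) = -12414 + 32004 = 19590$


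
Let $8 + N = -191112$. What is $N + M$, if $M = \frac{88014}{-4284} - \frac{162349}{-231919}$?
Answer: $- \frac{31650878628545}{165590166} \approx -1.9114 \cdot 10^{5}$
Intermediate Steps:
$N = -191120$ ($N = -8 - 191112 = -191120$)
$M = - \frac{3286102625}{165590166}$ ($M = 88014 \left(- \frac{1}{4284}\right) - - \frac{162349}{231919} = - \frac{14669}{714} + \frac{162349}{231919} = - \frac{3286102625}{165590166} \approx -19.845$)
$N + M = -191120 - \frac{3286102625}{165590166} = - \frac{31650878628545}{165590166}$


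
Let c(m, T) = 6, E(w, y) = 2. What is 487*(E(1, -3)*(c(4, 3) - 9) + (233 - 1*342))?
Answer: -56005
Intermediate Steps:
487*(E(1, -3)*(c(4, 3) - 9) + (233 - 1*342)) = 487*(2*(6 - 9) + (233 - 1*342)) = 487*(2*(-3) + (233 - 342)) = 487*(-6 - 109) = 487*(-115) = -56005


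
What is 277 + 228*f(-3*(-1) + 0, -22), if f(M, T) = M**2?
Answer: 2329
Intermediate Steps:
277 + 228*f(-3*(-1) + 0, -22) = 277 + 228*(-3*(-1) + 0)**2 = 277 + 228*(3 + 0)**2 = 277 + 228*3**2 = 277 + 228*9 = 277 + 2052 = 2329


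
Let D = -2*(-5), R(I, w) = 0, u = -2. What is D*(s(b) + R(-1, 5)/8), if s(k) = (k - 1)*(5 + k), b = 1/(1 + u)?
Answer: -80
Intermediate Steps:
b = -1 (b = 1/(1 - 2) = 1/(-1) = -1)
s(k) = (-1 + k)*(5 + k)
D = 10
D*(s(b) + R(-1, 5)/8) = 10*((-5 + (-1)² + 4*(-1)) + 0/8) = 10*((-5 + 1 - 4) + 0*(⅛)) = 10*(-8 + 0) = 10*(-8) = -80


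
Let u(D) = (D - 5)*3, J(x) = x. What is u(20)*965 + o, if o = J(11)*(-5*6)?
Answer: 43095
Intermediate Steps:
u(D) = -15 + 3*D (u(D) = (-5 + D)*3 = -15 + 3*D)
o = -330 (o = 11*(-5*6) = 11*(-30) = -330)
u(20)*965 + o = (-15 + 3*20)*965 - 330 = (-15 + 60)*965 - 330 = 45*965 - 330 = 43425 - 330 = 43095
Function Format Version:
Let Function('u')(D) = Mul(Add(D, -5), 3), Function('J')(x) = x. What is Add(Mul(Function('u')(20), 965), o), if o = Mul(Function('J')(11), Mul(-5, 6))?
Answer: 43095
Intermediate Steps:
Function('u')(D) = Add(-15, Mul(3, D)) (Function('u')(D) = Mul(Add(-5, D), 3) = Add(-15, Mul(3, D)))
o = -330 (o = Mul(11, Mul(-5, 6)) = Mul(11, -30) = -330)
Add(Mul(Function('u')(20), 965), o) = Add(Mul(Add(-15, Mul(3, 20)), 965), -330) = Add(Mul(Add(-15, 60), 965), -330) = Add(Mul(45, 965), -330) = Add(43425, -330) = 43095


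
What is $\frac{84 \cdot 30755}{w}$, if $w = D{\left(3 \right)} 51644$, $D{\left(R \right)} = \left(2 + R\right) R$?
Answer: $\frac{43057}{12911} \approx 3.3349$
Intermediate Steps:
$D{\left(R \right)} = R \left(2 + R\right)$
$w = 774660$ ($w = 3 \left(2 + 3\right) 51644 = 3 \cdot 5 \cdot 51644 = 15 \cdot 51644 = 774660$)
$\frac{84 \cdot 30755}{w} = \frac{84 \cdot 30755}{774660} = 2583420 \cdot \frac{1}{774660} = \frac{43057}{12911}$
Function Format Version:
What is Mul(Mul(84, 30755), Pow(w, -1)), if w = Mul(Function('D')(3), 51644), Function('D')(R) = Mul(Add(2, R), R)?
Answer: Rational(43057, 12911) ≈ 3.3349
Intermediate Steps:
Function('D')(R) = Mul(R, Add(2, R))
w = 774660 (w = Mul(Mul(3, Add(2, 3)), 51644) = Mul(Mul(3, 5), 51644) = Mul(15, 51644) = 774660)
Mul(Mul(84, 30755), Pow(w, -1)) = Mul(Mul(84, 30755), Pow(774660, -1)) = Mul(2583420, Rational(1, 774660)) = Rational(43057, 12911)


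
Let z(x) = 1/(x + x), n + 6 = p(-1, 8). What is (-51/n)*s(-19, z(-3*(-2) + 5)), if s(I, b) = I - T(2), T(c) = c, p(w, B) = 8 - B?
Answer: -357/2 ≈ -178.50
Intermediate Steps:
n = -6 (n = -6 + (8 - 1*8) = -6 + (8 - 8) = -6 + 0 = -6)
z(x) = 1/(2*x)
s(I, b) = -2 + I (s(I, b) = I - 1*2 = I - 2 = -2 + I)
(-51/n)*s(-19, z(-3*(-2) + 5)) = (-51/(-6))*(-2 - 19) = -51*(-1/6)*(-21) = (17/2)*(-21) = -357/2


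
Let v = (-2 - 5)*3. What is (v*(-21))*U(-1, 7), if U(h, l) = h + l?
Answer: 2646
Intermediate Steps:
v = -21 (v = -7*3 = -21)
(v*(-21))*U(-1, 7) = (-21*(-21))*(-1 + 7) = 441*6 = 2646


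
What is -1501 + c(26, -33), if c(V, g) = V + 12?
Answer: -1463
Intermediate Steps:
c(V, g) = 12 + V
-1501 + c(26, -33) = -1501 + (12 + 26) = -1501 + 38 = -1463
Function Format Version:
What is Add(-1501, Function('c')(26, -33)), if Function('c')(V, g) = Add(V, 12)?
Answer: -1463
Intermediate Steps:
Function('c')(V, g) = Add(12, V)
Add(-1501, Function('c')(26, -33)) = Add(-1501, Add(12, 26)) = Add(-1501, 38) = -1463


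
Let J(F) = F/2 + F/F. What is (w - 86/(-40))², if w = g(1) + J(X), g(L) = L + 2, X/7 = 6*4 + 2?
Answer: 3775249/400 ≈ 9438.1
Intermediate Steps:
X = 182 (X = 7*(6*4 + 2) = 7*(24 + 2) = 7*26 = 182)
g(L) = 2 + L
J(F) = 1 + F/2 (J(F) = F*(½) + 1 = F/2 + 1 = 1 + F/2)
w = 95 (w = (2 + 1) + (1 + (½)*182) = 3 + (1 + 91) = 3 + 92 = 95)
(w - 86/(-40))² = (95 - 86/(-40))² = (95 - 86*(-1/40))² = (95 + 43/20)² = (1943/20)² = 3775249/400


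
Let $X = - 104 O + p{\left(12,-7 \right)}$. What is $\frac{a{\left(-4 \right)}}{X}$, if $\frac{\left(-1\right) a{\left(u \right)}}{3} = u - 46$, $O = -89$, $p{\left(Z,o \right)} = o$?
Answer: $\frac{50}{3083} \approx 0.016218$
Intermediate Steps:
$a{\left(u \right)} = 138 - 3 u$ ($a{\left(u \right)} = - 3 \left(u - 46\right) = - 3 \left(-46 + u\right) = 138 - 3 u$)
$X = 9249$ ($X = \left(-104\right) \left(-89\right) - 7 = 9256 - 7 = 9249$)
$\frac{a{\left(-4 \right)}}{X} = \frac{138 - -12}{9249} = \left(138 + 12\right) \frac{1}{9249} = 150 \cdot \frac{1}{9249} = \frac{50}{3083}$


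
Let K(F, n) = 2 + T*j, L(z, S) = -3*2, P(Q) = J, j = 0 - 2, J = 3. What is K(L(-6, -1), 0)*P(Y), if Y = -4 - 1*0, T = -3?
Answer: 24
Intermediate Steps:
j = -2
Y = -4 (Y = -4 + 0 = -4)
P(Q) = 3
L(z, S) = -6
K(F, n) = 8 (K(F, n) = 2 - 3*(-2) = 2 + 6 = 8)
K(L(-6, -1), 0)*P(Y) = 8*3 = 24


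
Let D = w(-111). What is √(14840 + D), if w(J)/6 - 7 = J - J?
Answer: √14882 ≈ 121.99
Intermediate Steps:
w(J) = 42 (w(J) = 42 + 6*(J - J) = 42 + 6*0 = 42 + 0 = 42)
D = 42
√(14840 + D) = √(14840 + 42) = √14882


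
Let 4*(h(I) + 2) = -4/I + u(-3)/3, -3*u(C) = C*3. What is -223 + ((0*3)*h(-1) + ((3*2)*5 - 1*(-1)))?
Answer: -192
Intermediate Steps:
u(C) = -C (u(C) = -C*3/3 = -C)
h(I) = -7/4 - 1/I (h(I) = -2 + (-4/I - 1*(-3)/3)/4 = -2 + (-4/I + 3*(1/3))/4 = -2 + (-4/I + 1)/4 = -2 + (1 - 4/I)/4 = -2 + (1/4 - 1/I) = -7/4 - 1/I)
-223 + ((0*3)*h(-1) + ((3*2)*5 - 1*(-1))) = -223 + ((0*3)*(-7/4 - 1/(-1)) + ((3*2)*5 - 1*(-1))) = -223 + (0*(-7/4 - 1*(-1)) + (6*5 + 1)) = -223 + (0*(-7/4 + 1) + (30 + 1)) = -223 + (0*(-3/4) + 31) = -223 + (0 + 31) = -223 + 31 = -192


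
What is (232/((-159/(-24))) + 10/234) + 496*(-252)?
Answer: -774857975/6201 ≈ -1.2496e+5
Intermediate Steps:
(232/((-159/(-24))) + 10/234) + 496*(-252) = (232/((-159*(-1/24))) + 10*(1/234)) - 124992 = (232/(53/8) + 5/117) - 124992 = (232*(8/53) + 5/117) - 124992 = (1856/53 + 5/117) - 124992 = 217417/6201 - 124992 = -774857975/6201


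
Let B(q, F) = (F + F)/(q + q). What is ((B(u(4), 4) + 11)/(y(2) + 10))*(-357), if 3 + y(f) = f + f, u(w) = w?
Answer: -4284/11 ≈ -389.45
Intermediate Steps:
B(q, F) = F/q (B(q, F) = (2*F)/((2*q)) = (2*F)*(1/(2*q)) = F/q)
y(f) = -3 + 2*f (y(f) = -3 + (f + f) = -3 + 2*f)
((B(u(4), 4) + 11)/(y(2) + 10))*(-357) = ((4/4 + 11)/((-3 + 2*2) + 10))*(-357) = ((4*(¼) + 11)/((-3 + 4) + 10))*(-357) = ((1 + 11)/(1 + 10))*(-357) = (12/11)*(-357) = -4284/11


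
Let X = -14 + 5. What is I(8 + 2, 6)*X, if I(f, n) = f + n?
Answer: -144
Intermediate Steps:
X = -9
I(8 + 2, 6)*X = ((8 + 2) + 6)*(-9) = (10 + 6)*(-9) = 16*(-9) = -144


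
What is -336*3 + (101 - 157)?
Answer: -1064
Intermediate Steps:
-336*3 + (101 - 157) = -1008 - 56 = -1064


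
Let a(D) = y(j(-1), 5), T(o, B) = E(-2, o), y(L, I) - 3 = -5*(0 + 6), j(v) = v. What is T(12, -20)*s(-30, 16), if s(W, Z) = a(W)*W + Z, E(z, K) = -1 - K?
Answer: -10738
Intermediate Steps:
y(L, I) = -27 (y(L, I) = 3 - 5*(0 + 6) = 3 - 5*6 = 3 - 30 = -27)
T(o, B) = -1 - o
a(D) = -27
s(W, Z) = Z - 27*W (s(W, Z) = -27*W + Z = Z - 27*W)
T(12, -20)*s(-30, 16) = (-1 - 1*12)*(16 - 27*(-30)) = (-1 - 12)*(16 + 810) = -13*826 = -10738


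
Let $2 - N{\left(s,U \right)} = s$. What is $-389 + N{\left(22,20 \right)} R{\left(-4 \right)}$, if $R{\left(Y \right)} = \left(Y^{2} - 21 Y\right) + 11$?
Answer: $-2609$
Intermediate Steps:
$R{\left(Y \right)} = 11 + Y^{2} - 21 Y$
$N{\left(s,U \right)} = 2 - s$
$-389 + N{\left(22,20 \right)} R{\left(-4 \right)} = -389 + \left(2 - 22\right) \left(11 + \left(-4\right)^{2} - -84\right) = -389 + \left(2 - 22\right) \left(11 + 16 + 84\right) = -389 - 2220 = -2609$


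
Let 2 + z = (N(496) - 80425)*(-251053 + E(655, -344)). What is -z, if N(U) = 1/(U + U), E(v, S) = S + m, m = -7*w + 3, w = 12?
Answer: -10031658475669/496 ≈ -2.0225e+10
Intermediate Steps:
m = -81 (m = -7*12 + 3 = -84 + 3 = -81)
E(v, S) = -81 + S (E(v, S) = S - 81 = -81 + S)
N(U) = 1/(2*U)
z = 10031658475669/496 (z = -2 + ((½)/496 - 80425)*(-251053 + (-81 - 344)) = -2 + ((½)*(1/496) - 80425)*(-251053 - 425) = -2 + (1/992 - 80425)*(-251478) = -2 - 79781599/992*(-251478) = -2 + 10031658476661/496 = 10031658475669/496 ≈ 2.0225e+10)
-z = -1*10031658475669/496 = -10031658475669/496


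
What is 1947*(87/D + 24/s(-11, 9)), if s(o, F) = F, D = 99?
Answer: 6903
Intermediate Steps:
1947*(87/D + 24/s(-11, 9)) = 1947*(87/99 + 24/9) = 1947*(87*(1/99) + 24*(⅑)) = 1947*(29/33 + 8/3) = 1947*(39/11) = 6903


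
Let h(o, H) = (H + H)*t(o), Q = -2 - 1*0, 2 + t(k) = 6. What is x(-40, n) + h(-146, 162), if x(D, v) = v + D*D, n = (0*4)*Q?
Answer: 2896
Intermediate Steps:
t(k) = 4 (t(k) = -2 + 6 = 4)
Q = -2 (Q = -2 + 0 = -2)
h(o, H) = 8*H (h(o, H) = (H + H)*4 = (2*H)*4 = 8*H)
n = 0 (n = (0*4)*(-2) = 0*(-2) = 0)
x(D, v) = v + D²
x(-40, n) + h(-146, 162) = (0 + (-40)²) + 8*162 = (0 + 1600) + 1296 = 1600 + 1296 = 2896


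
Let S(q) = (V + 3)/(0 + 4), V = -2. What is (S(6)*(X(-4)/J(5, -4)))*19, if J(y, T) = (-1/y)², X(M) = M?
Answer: -475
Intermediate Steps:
J(y, T) = y⁻²
S(q) = ¼ (S(q) = (-2 + 3)/(0 + 4) = 1/4 = 1*(¼) = ¼)
(S(6)*(X(-4)/J(5, -4)))*19 = ((-4/(5⁻²))/4)*19 = ((-4/1/25)/4)*19 = ((-4*25)/4)*19 = ((¼)*(-100))*19 = -25*19 = -475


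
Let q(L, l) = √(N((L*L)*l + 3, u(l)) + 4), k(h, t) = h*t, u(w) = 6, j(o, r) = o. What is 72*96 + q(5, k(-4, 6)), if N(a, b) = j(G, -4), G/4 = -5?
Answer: 6912 + 4*I ≈ 6912.0 + 4.0*I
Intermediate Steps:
G = -20 (G = 4*(-5) = -20)
N(a, b) = -20
q(L, l) = 4*I (q(L, l) = √(-20 + 4) = √(-16) = 4*I)
72*96 + q(5, k(-4, 6)) = 72*96 + 4*I = 6912 + 4*I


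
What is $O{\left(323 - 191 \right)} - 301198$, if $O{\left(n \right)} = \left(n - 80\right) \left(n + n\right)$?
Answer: $-287470$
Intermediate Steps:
$O{\left(n \right)} = 2 n \left(-80 + n\right)$ ($O{\left(n \right)} = \left(-80 + n\right) 2 n = 2 n \left(-80 + n\right)$)
$O{\left(323 - 191 \right)} - 301198 = 2 \left(323 - 191\right) \left(-80 + \left(323 - 191\right)\right) - 301198 = 2 \cdot 132 \left(-80 + 132\right) - 301198 = 2 \cdot 132 \cdot 52 - 301198 = 13728 - 301198 = -287470$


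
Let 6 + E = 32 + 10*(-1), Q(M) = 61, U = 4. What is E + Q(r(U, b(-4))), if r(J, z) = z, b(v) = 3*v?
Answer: 77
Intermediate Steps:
E = 16 (E = -6 + (32 + 10*(-1)) = -6 + (32 - 10) = -6 + 22 = 16)
E + Q(r(U, b(-4))) = 16 + 61 = 77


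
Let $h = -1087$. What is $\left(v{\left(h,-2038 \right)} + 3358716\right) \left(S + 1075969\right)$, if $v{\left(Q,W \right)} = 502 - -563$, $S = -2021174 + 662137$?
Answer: $-951046488108$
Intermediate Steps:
$S = -1359037$
$v{\left(Q,W \right)} = 1065$ ($v{\left(Q,W \right)} = 502 + 563 = 1065$)
$\left(v{\left(h,-2038 \right)} + 3358716\right) \left(S + 1075969\right) = \left(1065 + 3358716\right) \left(-1359037 + 1075969\right) = 3359781 \left(-283068\right) = -951046488108$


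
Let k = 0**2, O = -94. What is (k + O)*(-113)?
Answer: 10622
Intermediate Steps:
k = 0
(k + O)*(-113) = (0 - 94)*(-113) = -94*(-113) = 10622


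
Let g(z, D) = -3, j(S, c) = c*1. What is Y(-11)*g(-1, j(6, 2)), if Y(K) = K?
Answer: 33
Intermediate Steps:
j(S, c) = c
Y(-11)*g(-1, j(6, 2)) = -11*(-3) = 33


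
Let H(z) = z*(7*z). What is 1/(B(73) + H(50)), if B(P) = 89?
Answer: 1/17589 ≈ 5.6854e-5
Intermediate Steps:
H(z) = 7*z²
1/(B(73) + H(50)) = 1/(89 + 7*50²) = 1/(89 + 7*2500) = 1/(89 + 17500) = 1/17589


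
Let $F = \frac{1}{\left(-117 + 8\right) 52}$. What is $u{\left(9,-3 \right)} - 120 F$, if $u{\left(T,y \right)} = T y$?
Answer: $- \frac{38229}{1417} \approx -26.979$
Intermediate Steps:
$F = - \frac{1}{5668}$ ($F = \frac{1}{-109} \cdot \frac{1}{52} = \left(- \frac{1}{109}\right) \frac{1}{52} = - \frac{1}{5668} \approx -0.00017643$)
$u{\left(9,-3 \right)} - 120 F = 9 \left(-3\right) - - \frac{30}{1417} = -27 + \frac{30}{1417} = - \frac{38229}{1417}$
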